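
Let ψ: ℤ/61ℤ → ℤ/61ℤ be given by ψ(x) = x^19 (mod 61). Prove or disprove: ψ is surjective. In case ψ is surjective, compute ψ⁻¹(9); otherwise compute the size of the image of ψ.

Since 61 is prime, the nonzero elements of ℤ/61ℤ form a cyclic group of order 60.
As gcd(19, 60) = 1, raising to the 19th power is a bijection on this group: if u^19 ≡ v^19 then (uv^{−1})^19 = 1, and the only element of order dividing gcd(19, 60) = 1 is 1, so u = v.
With ψ(0) = 0 this makes ψ injective on all of ℤ/61ℤ, hence bijective (finite equal-size domain and codomain). In particular ψ is surjective.
Since ψ is surjective, we find the preimage of 9. The inverse of x ↦ x^19 on (ℤ/61ℤ)^× is x ↦ x^19, because 19·19 = 361 = 6·60 + 1 ≡ 1 (mod 60) and x^{60} = 1 for x ≠ 0 (Fermat). So ψ⁻¹(9) = 9^19 mod 61.
Repeated squaring mod 61: 9^1 ≡ 9, 9^2 ≡ 9² = 81 ≡ 20, 9^4 ≡ 20² = 400 ≡ 34, 9^8 ≡ 34² = 1156 ≡ 58, 9^16 ≡ 58² = 3364 ≡ 9. Since 19 = 16 + 2 + 1, 9^19 ≡ 9·20·9: 9·20 = 180 ≡ 58, then 58·9 = 522 ≡ 34. So 9^19 ≡ 34 (mod 61).
Hence ψ⁻¹(9) = 34.

34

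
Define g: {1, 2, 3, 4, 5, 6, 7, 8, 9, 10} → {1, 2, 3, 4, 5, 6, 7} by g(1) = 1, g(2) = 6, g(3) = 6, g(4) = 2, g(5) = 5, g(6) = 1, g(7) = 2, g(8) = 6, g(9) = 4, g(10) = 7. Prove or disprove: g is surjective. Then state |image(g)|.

6

No element maps to 3, so g is not surjective.
The image of g is {1, 2, 4, 5, 6, 7}, which has 6 elements.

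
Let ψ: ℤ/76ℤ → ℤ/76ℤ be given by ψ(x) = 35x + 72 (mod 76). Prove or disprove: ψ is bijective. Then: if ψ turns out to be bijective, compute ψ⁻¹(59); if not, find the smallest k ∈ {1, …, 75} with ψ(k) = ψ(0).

If ψ(a) = ψ(b), then 35a ≡ 35b (mod 76). Because gcd(35, 76) = 1, we may cancel 35 to get a ≡ b (mod 76).
We now compute 35⁻¹ mod 76 explicitly. Euclid's algorithm: 76 = 2·35 + 6, 35 = 5·6 + 5, 6 = 1·5 + 1; back-substituting gives 1 = 63·35 − 29·76, so 35⁻¹ ≡ 63 (mod 76).
For any y ∈ ℤ/76ℤ, x = 63(y − 72) mod 76 satisfies ψ(x) = 35·63(y − 72) + 72 ≡ y (since 35·63 ≡ 1 mod 76). So every y has a preimage.
So ψ is bijective.
Since ψ is bijective, we compute ψ⁻¹(59): solve 35x + 72 ≡ 59 (mod 76), i.e. 35x ≡ 63 (mod 76).
Multiplying by 35⁻¹ = 63 gives x ≡ 63·63 = 3969 = 52·76 + 17 ≡ 17 (mod 76).
Check: ψ(17) = 35·17 + 72 = 667 = 8·76 + 59 ≡ 59 (mod 76).

17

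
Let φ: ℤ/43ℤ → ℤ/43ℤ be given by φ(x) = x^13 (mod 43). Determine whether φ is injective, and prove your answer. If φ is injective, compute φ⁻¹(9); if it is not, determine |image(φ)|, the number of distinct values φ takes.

Since 43 is prime, the nonzero elements of ℤ/43ℤ form a cyclic group of order 42.
As gcd(13, 42) = 1, raising to the 13th power is a bijection on this group: if a^13 ≡ b^13 then (ab^{−1})^13 = 1, and the only element of order dividing gcd(13, 42) = 1 is 1, so a = b.
With φ(0) = 0 this makes φ injective on all of ℤ/43ℤ, hence bijective (finite equal-size domain and codomain). In particular φ is injective.
Since φ is injective, we find the preimage of 9. The inverse of x ↦ x^13 on (ℤ/43ℤ)^× is x ↦ x^13, because 13·13 = 169 = 4·42 + 1 ≡ 1 (mod 42) and x^{42} = 1 for x ≠ 0 (Fermat). So φ⁻¹(9) = 9^13 mod 43.
Repeated squaring mod 43: 9^1 ≡ 9, 9^2 ≡ 9² = 81 ≡ 38, 9^4 ≡ 38² = 1444 ≡ 25, 9^8 ≡ 25² = 625 ≡ 23. Since 13 = 8 + 4 + 1, 9^13 ≡ 23·25·9: 23·25 = 575 ≡ 16, then 16·9 = 144 ≡ 15. So 9^13 ≡ 15 (mod 43).
Hence φ⁻¹(9) = 15.

15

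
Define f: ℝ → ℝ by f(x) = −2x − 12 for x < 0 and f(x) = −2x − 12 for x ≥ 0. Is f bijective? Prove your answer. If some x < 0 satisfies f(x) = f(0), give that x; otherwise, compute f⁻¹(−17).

Both pieces are strictly decreasing (slopes −2 and −2), so each is injective on its own interval.
The left piece maps (−∞, 0) onto (−12, ∞); the right piece maps [0, ∞) onto (−∞, −12].
Since −12 = −12, the images partition ℝ: f is injective and surjective, hence bijective.
Because the two images are disjoint, no x < 0 has f(x) = f(0), so we compute f⁻¹(−17): −17 lies in (−∞, −12], so solve −2x − 12 = −17: x = (−17 + 12)/(−2) = 5/2.

5/2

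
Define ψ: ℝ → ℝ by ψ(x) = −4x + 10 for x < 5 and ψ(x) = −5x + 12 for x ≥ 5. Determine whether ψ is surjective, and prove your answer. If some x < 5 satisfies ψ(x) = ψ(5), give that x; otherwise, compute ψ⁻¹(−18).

6

Both pieces are strictly decreasing (slopes −4 and −5), so each is injective on its own interval.
The left piece maps (−∞, 5) onto (−10, ∞); the right piece maps [5, ∞) onto (−∞, −13].
The union (−10, ∞) ∪ (−∞, −13] omits the interval between −10 and −13; in particular −10 has no preimage. So ψ is not surjective.
Because the two images are disjoint, no x < 5 has ψ(x) = ψ(5), so we compute ψ⁻¹(−18): −18 lies in (−∞, −13], so solve −5x + 12 = −18: x = (−18 − 12)/(−5) = 6.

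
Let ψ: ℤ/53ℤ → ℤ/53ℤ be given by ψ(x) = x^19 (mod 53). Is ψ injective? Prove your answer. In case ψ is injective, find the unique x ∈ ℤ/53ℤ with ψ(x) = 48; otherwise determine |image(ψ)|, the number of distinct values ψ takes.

Since 53 is prime, the nonzero elements of ℤ/53ℤ form a cyclic group of order 52.
As gcd(19, 52) = 1, raising to the 19th power is a bijection on this group: if s^19 ≡ t^19 then (st^{−1})^19 = 1, and the only element of order dividing gcd(19, 52) = 1 is 1, so s = t.
With ψ(0) = 0 this makes ψ injective on all of ℤ/53ℤ, hence bijective (finite equal-size domain and codomain). In particular ψ is injective.
Since ψ is injective, we find the preimage of 48. The inverse of x ↦ x^19 on (ℤ/53ℤ)^× is x ↦ x^11, because 19·11 = 209 = 4·52 + 1 ≡ 1 (mod 52) and x^{52} = 1 for x ≠ 0 (Fermat). So ψ⁻¹(48) = 48^11 mod 53.
Repeated squaring mod 53: 48^1 ≡ 48, 48^2 ≡ 48² = 2304 ≡ 25, 48^4 ≡ 25² = 625 ≡ 42, 48^8 ≡ 42² = 1764 ≡ 15. Since 11 = 8 + 2 + 1, 48^11 ≡ 15·25·48: 15·25 = 375 ≡ 4, then 4·48 = 192 ≡ 33. So 48^11 ≡ 33 (mod 53).
Hence ψ⁻¹(48) = 33.

33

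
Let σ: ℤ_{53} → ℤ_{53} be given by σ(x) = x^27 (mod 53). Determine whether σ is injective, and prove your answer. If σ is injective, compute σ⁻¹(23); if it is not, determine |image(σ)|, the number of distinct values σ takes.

Since 53 is prime, the nonzero elements of ℤ_{53} form a cyclic group of order 52.
As gcd(27, 52) = 1, raising to the 27th power is a bijection on this group: if a^27 ≡ b^27 then (ab^{−1})^27 = 1, and the only element of order dividing gcd(27, 52) = 1 is 1, so a = b.
With σ(0) = 0 this makes σ injective on all of ℤ_{53}, hence bijective (finite equal-size domain and codomain). In particular σ is injective.
Since σ is injective, we find the preimage of 23. The inverse of x ↦ x^27 on (ℤ_{53})^× is x ↦ x^27, because 27·27 = 729 = 14·52 + 1 ≡ 1 (mod 52) and x^{52} = 1 for x ≠ 0 (Fermat). So σ⁻¹(23) = 23^27 mod 53.
Repeated squaring mod 53: 23^1 ≡ 23, 23^2 ≡ 23² = 529 ≡ 52, 23^4 ≡ 52² = 2704 ≡ 1, 23^8 ≡ 1² = 1, 23^16 ≡ 1² = 1. Since 27 = 16 + 8 + 2 + 1, 23^27 ≡ 1·1·52·23: 1·1 = 1, then 1·52 = 52, then 52·23 = 1196 ≡ 30. So 23^27 ≡ 30 (mod 53).
Hence σ⁻¹(23) = 30.

30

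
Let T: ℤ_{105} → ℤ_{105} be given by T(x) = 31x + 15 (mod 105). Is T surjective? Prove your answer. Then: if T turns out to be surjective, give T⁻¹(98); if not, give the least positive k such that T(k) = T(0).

23

Recall: T is surjective if every y in the codomain equals T(x) for some x in the domain.
Since gcd(31, 105) = 1, 31 is invertible modulo 105. Euclid's algorithm: 105 = 3·31 + 12, 31 = 2·12 + 7, 12 = 1·7 + 5, 7 = 1·5 + 2, 5 = 2·2 + 1; back-substituting gives 1 = 61·31 − 18·105, so 31⁻¹ ≡ 61 (mod 105).
For any y ∈ ℤ_{105}, x = 61(y − 15) mod 105 satisfies T(x) = 31·61(y − 15) + 15 ≡ y (since 31·61 ≡ 1 mod 105). So every y has a preimage.
Hence T is surjective.
Since T is surjective, we find T⁻¹(98): we need 31x ≡ 98 − 15 ≡ 83 (mod 105). Using 31⁻¹ = 61: x ≡ 61·83 = 5063 = 48·105 + 23, so x = 23.
Check: T(23) = 31·23 + 15 = 728 = 6·105 + 98 ≡ 98 (mod 105).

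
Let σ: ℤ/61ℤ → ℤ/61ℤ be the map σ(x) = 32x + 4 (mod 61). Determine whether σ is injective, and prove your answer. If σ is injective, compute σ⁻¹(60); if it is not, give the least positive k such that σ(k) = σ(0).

17

Suppose σ(s) = σ(t) in ℤ/61ℤ. Then 32s + 4 ≡ 32t + 4 (mod 61), therefore 32(s − t) ≡ 0 (mod 61).
Since gcd(32, 61) = 1, 32 is invertible modulo 61, so s − t ≡ 0 (mod 61), i.e. s = t.
Hence σ is injective.
We now compute 32⁻¹ mod 61 explicitly. Euclid's algorithm: 61 = 1·32 + 29, 32 = 1·29 + 3, 29 = 9·3 + 2, 3 = 1·2 + 1; back-substituting gives 1 = 21·32 − 11·61, so 32⁻¹ ≡ 21 (mod 61).
Since σ is injective, we find σ⁻¹(60): we need 32x ≡ 60 − 4 ≡ 56 (mod 61). Using 32⁻¹ = 21: x ≡ 21·56 = 1176 = 19·61 + 17, so x = 17.
Check: σ(17) = 32·17 + 4 = 548 = 8·61 + 60 ≡ 60 (mod 61).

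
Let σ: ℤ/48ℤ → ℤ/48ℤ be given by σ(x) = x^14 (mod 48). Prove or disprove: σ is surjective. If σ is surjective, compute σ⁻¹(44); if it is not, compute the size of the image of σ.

σ(2): Repeated squaring mod 48: 2^1 ≡ 2, 2^2 ≡ 2² = 4, 2^4 ≡ 4² = 16, 2^8 ≡ 16² = 256 ≡ 16. Since 14 = 8 + 4 + 2, 2^14 ≡ 16·16·4: 16·16 = 256 ≡ 16, then 16·4 = 64 ≡ 16. So 2^14 ≡ 16 (mod 48).
σ(4): Repeated squaring mod 48: 4^1 ≡ 4, 4^2 ≡ 4² = 16, 4^4 ≡ 16² = 256 ≡ 16, 4^8 ≡ 16² = 256 ≡ 16. Since 14 = 8 + 4 + 2, 4^14 ≡ 16·16·16: 16·16 = 256 ≡ 16, then 16·16 = 256 ≡ 16. So 4^14 ≡ 16 (mod 48).
So σ(2) = σ(4) = 16 while 2 ≠ 4, therefore σ is not injective.
A non-injective map from the 48-element set ℤ/48ℤ to itself takes at most 47 distinct values, so it cannot be surjective. Thus σ is not surjective.
Since σ is not surjective, we determine |image(σ)|. Computing x^14 mod 48 for each x (by repeated squaring, reducing mod 48 at every step), the values σ(0), σ(1), …, σ(47) are: 0, 1, 16, 9, 16, 25, 0, 1, 16, 33, 16, 25, 0, 25, 16, 33, 16, 1, 0, 25, 16, 9, 16, 1, 0, 1, 16, 9, 16, 25, 0, 1, 16, 33, 16, 25, 0, 25, 16, 33, 16, 1, 0, 25, 16, 9, 16, 1.
The distinct values are {0, 1, 9, 16, 25, 33}; there are 6 of them.

6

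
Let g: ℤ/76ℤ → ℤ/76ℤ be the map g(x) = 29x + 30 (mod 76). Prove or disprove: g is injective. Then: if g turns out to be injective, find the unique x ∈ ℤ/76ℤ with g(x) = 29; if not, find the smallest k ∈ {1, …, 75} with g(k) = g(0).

55

If g(u) = g(v), then 29u ≡ 29v (mod 76). Because gcd(29, 76) = 1, we may cancel 29 to get u ≡ v (mod 76).
So g is injective.
We now compute 29⁻¹ mod 76 explicitly. Euclid's algorithm: 76 = 2·29 + 18, 29 = 1·18 + 11, 18 = 1·11 + 7, 11 = 1·7 + 4, 7 = 1·4 + 3, 4 = 1·3 + 1; back-substituting gives 1 = 21·29 − 8·76, so 29⁻¹ ≡ 21 (mod 76).
Since g is injective, we compute g⁻¹(29): solve 29x + 30 ≡ 29 (mod 76), i.e. 29x ≡ 75 (mod 76).
Multiplying by 29⁻¹ = 21 gives x ≡ 21·75 = 1575 = 20·76 + 55 ≡ 55 (mod 76).
Check: g(55) = 29·55 + 30 = 1625 = 21·76 + 29 ≡ 29 (mod 76).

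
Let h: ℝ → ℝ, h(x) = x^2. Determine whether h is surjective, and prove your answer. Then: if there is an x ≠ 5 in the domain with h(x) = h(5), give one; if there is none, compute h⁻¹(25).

-5

Since 2 is even, x^2 ≥ 0 for all x ∈ ℝ, so −1 ∈ ℝ has no preimage. Therefore h is not surjective.
For the follow-up, such an x exists: taking x = −5 ∈ ℝ gives h(−5) = 25 = h(5) with −5 ≠ 5.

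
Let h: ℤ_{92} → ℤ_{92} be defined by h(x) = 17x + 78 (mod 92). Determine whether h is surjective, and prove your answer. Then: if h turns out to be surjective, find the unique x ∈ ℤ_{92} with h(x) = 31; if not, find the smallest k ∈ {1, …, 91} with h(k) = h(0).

73

Since gcd(17, 92) = 1, 17 is invertible modulo 92. Euclid's algorithm: 92 = 5·17 + 7, 17 = 2·7 + 3, 7 = 2·3 + 1; back-substituting gives 1 = 65·17 − 12·92, so 17⁻¹ ≡ 65 (mod 92).
Then y ↦ 65(y − 78) is a two-sided inverse to h, so every y ∈ ℤ_{92} has a preimage.
So h is surjective.
Since h is surjective, we compute h⁻¹(31): solve 17x + 78 ≡ 31 (mod 92), i.e. 17x ≡ 45 (mod 92).
Multiplying by 17⁻¹ = 65 gives x ≡ 65·45 = 2925 = 31·92 + 73 ≡ 73 (mod 92).
Check: h(73) = 17·73 + 78 = 1319 = 14·92 + 31 ≡ 31 (mod 92).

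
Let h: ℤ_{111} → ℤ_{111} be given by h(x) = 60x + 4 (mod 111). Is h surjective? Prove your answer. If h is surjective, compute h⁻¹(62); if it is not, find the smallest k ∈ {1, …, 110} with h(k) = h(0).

37

Recall: h is surjective if every y in the codomain equals h(x) for some x in the domain.
Since gcd(60, 111) = 3, we have 60x ≡ 0 (mod 3) for all x, so h(x) ≡ 1 (mod 3).
But 0 ≢ 1 (mod 3), so 0 ∈ ℤ_{111} has no preimage. So h is not surjective.
Since h is not surjective, we find the least positive k with h(k) = h(0): this means 60k ≡ 0 (mod 111), i.e. 111 ∣ 60k. Since gcd(60, 111) = 3, dividing through by 3 this holds exactly when 37 ∣ 20k, and as gcd(20, 37) = 1, exactly when 37 ∣ k.
The smallest positive such k is 37.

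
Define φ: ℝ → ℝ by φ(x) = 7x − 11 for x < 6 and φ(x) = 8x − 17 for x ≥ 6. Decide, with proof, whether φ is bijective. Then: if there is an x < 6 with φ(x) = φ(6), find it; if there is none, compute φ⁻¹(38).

Both pieces are strictly increasing (slopes 7 and 8), so each is injective on its own interval.
The left piece maps (−∞, 6) onto (−∞, 31); the right piece maps [6, ∞) onto [31, ∞).
Since 31 = 31, the images partition ℝ: φ is injective and surjective, hence bijective.
Because the two images are disjoint, no x < 6 has φ(x) = φ(6), so we compute φ⁻¹(38): 38 lies in [31, ∞), so solve 8x − 17 = 38: x = (38 + 17)/8 = 55/8.

55/8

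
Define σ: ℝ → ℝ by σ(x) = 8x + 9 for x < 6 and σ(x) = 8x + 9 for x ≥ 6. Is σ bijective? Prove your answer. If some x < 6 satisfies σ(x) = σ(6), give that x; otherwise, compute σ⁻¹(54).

45/8

Both pieces are strictly increasing (slopes 8 and 8), so each is injective on its own interval.
The left piece maps (−∞, 6) onto (−∞, 57); the right piece maps [6, ∞) onto [57, ∞).
Since 57 = 57, the images partition ℝ: σ is injective and surjective, hence bijective.
Because the two images are disjoint, no x < 6 has σ(x) = σ(6), so we compute σ⁻¹(54): 54 lies in (−∞, 57), so solve 8x + 9 = 54: x = (54 − 9)/8 = 45/8.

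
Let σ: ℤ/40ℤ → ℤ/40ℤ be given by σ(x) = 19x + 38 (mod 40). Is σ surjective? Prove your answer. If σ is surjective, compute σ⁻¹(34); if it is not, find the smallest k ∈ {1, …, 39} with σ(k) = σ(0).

Since gcd(19, 40) = 1, 19 is invertible modulo 40. Euclid's algorithm: 40 = 2·19 + 2, 19 = 9·2 + 1; back-substituting gives 1 = 19·19 − 9·40, so 19⁻¹ ≡ 19 (mod 40).
Then y ↦ 19(y − 38) is a two-sided inverse to σ, so every y ∈ ℤ/40ℤ has a preimage.
So σ is surjective.
Since σ is surjective, we find σ⁻¹(34): we need 19x ≡ 34 − 38 ≡ 36 (mod 40). Using 19⁻¹ = 19: x ≡ 19·36 = 684 = 17·40 + 4, so x = 4.
Check: σ(4) = 19·4 + 38 = 114 = 2·40 + 34 ≡ 34 (mod 40).

4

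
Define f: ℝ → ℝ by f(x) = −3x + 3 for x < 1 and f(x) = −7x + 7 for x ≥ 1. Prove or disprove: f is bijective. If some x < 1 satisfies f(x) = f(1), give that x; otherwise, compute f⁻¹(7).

Both pieces are strictly decreasing (slopes −3 and −7), so each is injective on its own interval.
The left piece maps (−∞, 1) onto (0, ∞); the right piece maps [1, ∞) onto (−∞, 0].
Since 0 = 0, the images partition ℝ: f is injective and surjective, hence bijective.
Because the two images are disjoint, no x < 1 has f(x) = f(1), so we compute f⁻¹(7): 7 lies in (0, ∞), so solve −3x + 3 = 7: x = (7 − 3)/(−3) = −4/3.

-4/3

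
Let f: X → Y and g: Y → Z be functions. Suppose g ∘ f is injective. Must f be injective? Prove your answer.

Suppose f(s) = f(t). Applying g: (g ∘ f)(s) = (g ∘ f)(t). Since g ∘ f is injective, s = t. Thus f is injective.

injective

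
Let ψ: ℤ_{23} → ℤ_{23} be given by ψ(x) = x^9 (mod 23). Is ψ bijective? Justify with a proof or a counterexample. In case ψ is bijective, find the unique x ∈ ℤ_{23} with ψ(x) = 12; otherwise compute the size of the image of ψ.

Since 23 is prime, the nonzero elements of ℤ_{23} form a cyclic group of order 22.
As gcd(9, 22) = 1, raising to the 9th power is a bijection on this group: if s^9 ≡ t^9 then (st^{−1})^9 = 1, and the only element of order dividing gcd(9, 22) = 1 is 1, so s = t.
With ψ(0) = 0 this makes ψ injective on all of ℤ_{23}, hence bijective (finite equal-size domain and codomain). In particular ψ is bijective.
Since ψ is bijective, we find the preimage of 12. The inverse of x ↦ x^9 on (ℤ_{23})^× is x ↦ x^5, because 9·5 = 45 = 2·22 + 1 ≡ 1 (mod 22) and x^{22} = 1 for x ≠ 0 (Fermat). So ψ⁻¹(12) = 12^5 mod 23.
Repeated squaring mod 23: 12^1 ≡ 12, 12^2 ≡ 12² = 144 ≡ 6, 12^4 ≡ 6² = 36 ≡ 13. Since 5 = 4 + 1, 12^5 ≡ 13·12: 13·12 = 156 ≡ 18. So 12^5 ≡ 18 (mod 23).
Hence ψ⁻¹(12) = 18.

18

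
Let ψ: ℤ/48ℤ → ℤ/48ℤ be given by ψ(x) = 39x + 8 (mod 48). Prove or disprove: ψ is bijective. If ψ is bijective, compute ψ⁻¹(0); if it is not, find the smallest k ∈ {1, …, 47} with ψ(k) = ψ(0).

Recall that injectivity means: for all x_1, x_2 in the domain, ψ(x_1) = ψ(x_2) implies x_1 = x_2.
We have gcd(39, 48) = 3 > 1. Taking x_1 = 0 and x_2 = 16: ψ(0) = 8 and ψ(16) = 39·16 + 8 = 632 ≡ 8 (mod 48).
So ψ(0) = ψ(16) while 0 ≠ 16, therefore ψ is not injective, hence not bijective.
Since ψ is not bijective, we find the least positive k with ψ(k) = ψ(0): this means 39k ≡ 0 (mod 48), i.e. 48 ∣ 39k. Since gcd(39, 48) = 3, dividing through by 3 this holds exactly when 16 ∣ 13k, and as gcd(13, 16) = 1, exactly when 16 ∣ k.
The smallest positive such k is 16.

16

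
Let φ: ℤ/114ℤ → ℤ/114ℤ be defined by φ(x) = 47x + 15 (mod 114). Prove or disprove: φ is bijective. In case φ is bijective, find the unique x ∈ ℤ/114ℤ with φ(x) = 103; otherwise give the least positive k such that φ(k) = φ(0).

If φ(u) = φ(v), then 47u ≡ 47v (mod 114). Because gcd(47, 114) = 1, we may cancel 47 to get u ≡ v (mod 114).
We now compute 47⁻¹ mod 114 explicitly. Euclid's algorithm: 114 = 2·47 + 20, 47 = 2·20 + 7, 20 = 2·7 + 6, 7 = 1·6 + 1; back-substituting gives 1 = 17·47 − 7·114, so 47⁻¹ ≡ 17 (mod 114).
For any y ∈ ℤ/114ℤ, x = 17(y − 15) mod 114 satisfies φ(x) = 47·17(y − 15) + 15 ≡ y (since 47·17 ≡ 1 mod 114). So every y has a preimage.
So φ is bijective.
Since φ is bijective, we find φ⁻¹(103): we need 47x ≡ 103 − 15 ≡ 88 (mod 114). Using 47⁻¹ = 17: x ≡ 17·88 = 1496 = 13·114 + 14, so x = 14.
Check: φ(14) = 47·14 + 15 = 673 = 5·114 + 103 ≡ 103 (mod 114).

14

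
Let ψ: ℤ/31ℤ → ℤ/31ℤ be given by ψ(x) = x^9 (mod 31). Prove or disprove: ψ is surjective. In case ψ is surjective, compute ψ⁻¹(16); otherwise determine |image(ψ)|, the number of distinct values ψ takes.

11

ψ(1) = 1^9 = 1.
ψ(5): Repeated squaring mod 31: 5^1 ≡ 5, 5^2 ≡ 5² = 25, 5^4 ≡ 25² = 625 ≡ 5, 5^8 ≡ 5² = 25. Since 9 = 8 + 1, 5^9 ≡ 25·5: 25·5 = 125 ≡ 1. So 5^9 ≡ 1 (mod 31).
So ψ(1) = ψ(5) = 1 while 1 ≠ 5, therefore ψ is not injective.
A non-injective map from the 31-element set ℤ/31ℤ to itself takes at most 30 distinct values, so it cannot be surjective. Therefore ψ is not surjective.
Since ψ is not surjective, we determine |image(ψ)|. Computing x^9 mod 31 for each x (by repeated squaring, reducing mod 31 at every step), the values ψ(0), ψ(1), …, ψ(30) are: 0, 1, 16, 29, 8, 1, 30, 8, 4, 4, 16, 23, 15, 29, 4, 29, 2, 27, 2, 16, 8, 15, 27, 27, 23, 1, 30, 23, 2, 15, 30.
The distinct values are {0, 1, 2, 4, 8, 15, 16, 23, 27, 29, 30}; there are 11 of them.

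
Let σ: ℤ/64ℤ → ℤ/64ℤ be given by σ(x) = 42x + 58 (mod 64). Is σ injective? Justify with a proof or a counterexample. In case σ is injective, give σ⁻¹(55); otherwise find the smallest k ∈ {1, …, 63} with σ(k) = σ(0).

We have gcd(42, 64) = 2 > 1. Taking x_1 = 0 and x_2 = 32: σ(0) = 58 and σ(32) = 42·32 + 58 = 1402 ≡ 58 (mod 64).
So σ(0) = σ(32) while 0 ≠ 32, so σ is not injective.
Since σ is not injective, we find the least positive k with σ(k) = σ(0): this means 42k ≡ 0 (mod 64), i.e. 64 ∣ 42k. Since gcd(42, 64) = 2, dividing through by 2 this holds exactly when 32 ∣ 21k, and as gcd(21, 32) = 1, exactly when 32 ∣ k.
The smallest positive such k is 32.

32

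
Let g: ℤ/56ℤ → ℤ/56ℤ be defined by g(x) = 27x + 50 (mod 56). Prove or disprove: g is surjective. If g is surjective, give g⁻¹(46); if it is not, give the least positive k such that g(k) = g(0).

By definition, g is surjective if every y in the codomain equals g(x) for some x in the domain.
Since gcd(27, 56) = 1, 27 is invertible modulo 56. Euclid's algorithm: 56 = 2·27 + 2, 27 = 13·2 + 1; back-substituting gives 1 = 27·27 − 13·56, so 27⁻¹ ≡ 27 (mod 56).
For any y ∈ ℤ/56ℤ, x = 27(y − 50) mod 56 satisfies g(x) = 27·27(y − 50) + 50 ≡ y (since 27·27 ≡ 1 mod 56). So every y has a preimage.
Hence g is surjective.
Since g is surjective, we compute g⁻¹(46): solve 27x + 50 ≡ 46 (mod 56), i.e. 27x ≡ 52 (mod 56).
Multiplying by 27⁻¹ = 27 gives x ≡ 27·52 = 1404 = 25·56 + 4 ≡ 4 (mod 56).
Check: g(4) = 27·4 + 50 = 158 = 2·56 + 46 ≡ 46 (mod 56).

4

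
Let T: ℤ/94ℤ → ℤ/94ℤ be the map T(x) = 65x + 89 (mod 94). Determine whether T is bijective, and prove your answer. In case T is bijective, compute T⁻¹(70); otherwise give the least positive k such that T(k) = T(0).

By definition, T is injective when T(a) = T(b) forces a = b.
If T(a) = T(b), then 65a ≡ 65b (mod 94). Because gcd(65, 94) = 1, we may cancel 65 to get a ≡ b (mod 94).
We now compute 65⁻¹ mod 94 explicitly. Euclid's algorithm: 94 = 1·65 + 29, 65 = 2·29 + 7, 29 = 4·7 + 1; back-substituting gives 1 = 81·65 − 56·94, so 65⁻¹ ≡ 81 (mod 94).
For any y ∈ ℤ/94ℤ, x = 81(y − 89) mod 94 satisfies T(x) = 65·81(y − 89) + 89 ≡ y (since 65·81 ≡ 1 mod 94). So every y has a preimage.
So T is bijective.
Since T is bijective, we compute T⁻¹(70): solve 65x + 89 ≡ 70 (mod 94), i.e. 65x ≡ 75 (mod 94).
Multiplying by 65⁻¹ = 81 gives x ≡ 81·75 = 6075 = 64·94 + 59 ≡ 59 (mod 94).
Check: T(59) = 65·59 + 89 = 3924 = 41·94 + 70 ≡ 70 (mod 94).

59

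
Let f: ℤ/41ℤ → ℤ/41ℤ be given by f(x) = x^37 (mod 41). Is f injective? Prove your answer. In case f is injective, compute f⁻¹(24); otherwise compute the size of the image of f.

Since 41 is prime, the nonzero elements of ℤ/41ℤ form a cyclic group of order 40.
As gcd(37, 40) = 1, raising to the 37th power is a bijection on this group: if x_1^37 ≡ x_2^37 then (x_1x_2^{−1})^37 = 1, and the only element of order dividing gcd(37, 40) = 1 is 1, so x_1 = x_2.
With f(0) = 0 this makes f injective on all of ℤ/41ℤ, hence bijective (finite equal-size domain and codomain). In particular f is injective.
Since f is injective, we find the preimage of 24. The inverse of x ↦ x^37 on (ℤ/41ℤ)^× is x ↦ x^13, because 37·13 = 481 = 12·40 + 1 ≡ 1 (mod 40) and x^{40} = 1 for x ≠ 0 (Fermat). So f⁻¹(24) = 24^13 mod 41.
Repeated squaring mod 41: 24^1 ≡ 24, 24^2 ≡ 24² = 576 ≡ 2, 24^4 ≡ 2² = 4, 24^8 ≡ 4² = 16. Since 13 = 8 + 4 + 1, 24^13 ≡ 16·4·24: 16·4 = 64 ≡ 23, then 23·24 = 552 ≡ 19. So 24^13 ≡ 19 (mod 41).
Hence f⁻¹(24) = 19.

19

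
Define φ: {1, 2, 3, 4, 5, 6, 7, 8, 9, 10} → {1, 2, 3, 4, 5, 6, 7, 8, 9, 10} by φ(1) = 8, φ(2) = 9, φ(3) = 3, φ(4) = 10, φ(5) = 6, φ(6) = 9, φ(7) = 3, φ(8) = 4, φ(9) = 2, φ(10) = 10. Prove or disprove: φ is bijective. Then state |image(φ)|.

7

φ(2) = 9 = φ(6) with 2 ≠ 6, so φ is not injective, hence not bijective.
The image of φ is {2, 3, 4, 6, 8, 9, 10}, which has 7 elements.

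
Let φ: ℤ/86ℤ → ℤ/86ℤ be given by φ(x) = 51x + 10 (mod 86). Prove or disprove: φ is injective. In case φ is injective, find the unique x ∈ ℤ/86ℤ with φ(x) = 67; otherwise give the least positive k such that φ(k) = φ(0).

77

Suppose φ(x_1) = φ(x_2) in ℤ/86ℤ. Then 51x_1 + 10 ≡ 51x_2 + 10 (mod 86), so 51(x_1 − x_2) ≡ 0 (mod 86).
Since gcd(51, 86) = 1, 51 is invertible modulo 86, so x_1 − x_2 ≡ 0 (mod 86), i.e. x_1 = x_2.
Therefore φ is injective.
We now compute 51⁻¹ mod 86 explicitly. Euclid's algorithm: 86 = 1·51 + 35, 51 = 1·35 + 16, 35 = 2·16 + 3, 16 = 5·3 + 1; back-substituting gives 1 = 27·51 − 16·86, so 51⁻¹ ≡ 27 (mod 86).
Since φ is injective, we compute φ⁻¹(67): solve 51x + 10 ≡ 67 (mod 86), i.e. 51x ≡ 57 (mod 86).
Multiplying by 51⁻¹ = 27 gives x ≡ 27·57 = 1539 = 17·86 + 77 ≡ 77 (mod 86).
Check: φ(77) = 51·77 + 10 = 3937 = 45·86 + 67 ≡ 67 (mod 86).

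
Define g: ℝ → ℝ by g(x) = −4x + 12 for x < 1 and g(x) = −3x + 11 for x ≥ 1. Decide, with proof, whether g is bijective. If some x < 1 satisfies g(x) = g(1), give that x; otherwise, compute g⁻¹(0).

Both pieces are strictly decreasing (slopes −4 and −3), so each is injective on its own interval.
The left piece maps (−∞, 1) onto (8, ∞); the right piece maps [1, ∞) onto (−∞, 8].
Since 8 = 8, the images partition ℝ: g is injective and surjective, hence bijective.
Because the two images are disjoint, no x < 1 has g(x) = g(1), so we compute g⁻¹(0): 0 lies in (−∞, 8], so solve −3x + 11 = 0: x = (0 − 11)/(−3) = 11/3.

11/3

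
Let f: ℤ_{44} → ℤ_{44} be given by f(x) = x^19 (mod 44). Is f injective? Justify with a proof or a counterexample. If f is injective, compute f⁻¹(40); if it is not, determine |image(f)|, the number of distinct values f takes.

33

f(0) = 0^19 = 0.
f(22): Repeated squaring mod 44: 22^1 ≡ 22, 22^2 ≡ 22² = 484 ≡ 0, 22^4 ≡ 0² = 0, 22^8 ≡ 0² = 0, 22^16 ≡ 0² = 0. Since 19 = 16 + 2 + 1, 22^19 ≡ 0·0·22: 0·0 = 0, then 0·22 = 0. So 22^19 ≡ 0 (mod 44).
So f(0) = f(22) = 0 while 0 ≠ 22, therefore f is not injective.
Since f is not injective, we determine |image(f)|. Computing x^19 mod 44 for each x (by repeated squaring, reducing mod 44 at every step), the values f(0), f(1), …, f(43) are: 0, 1, 28, 15, 36, 9, 24, 19, 40, 5, 32, 11, 12, 17, 4, 3, 20, 13, 8, 7, 16, 21, 0, 23, 28, 37, 36, 31, 24, 41, 40, 27, 32, 33, 12, 39, 4, 25, 20, 35, 8, 29, 16, 43.
The distinct values are {0, 1, 3, 4, 5, 7, 8, 9, 11, 12, 13, 15, 16, 17, 19, 20, 21, 23, 24, 25, 27, 28, 29, 31, 32, 33, 35, 36, 37, 39, 40, 41, 43}; there are 33 of them.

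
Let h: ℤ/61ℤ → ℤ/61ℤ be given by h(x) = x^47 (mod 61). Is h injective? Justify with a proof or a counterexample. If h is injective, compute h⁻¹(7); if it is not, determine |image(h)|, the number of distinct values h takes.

17

Since 61 is prime, the nonzero elements of ℤ/61ℤ form a cyclic group of order 60.
As gcd(47, 60) = 1, raising to the 47th power is a bijection on this group: if a^47 ≡ b^47 then (ab^{−1})^47 = 1, and the only element of order dividing gcd(47, 60) = 1 is 1, so a = b.
With h(0) = 0 this makes h injective on all of ℤ/61ℤ, hence bijective (finite equal-size domain and codomain). In particular h is injective.
Since h is injective, we find the preimage of 7. The inverse of x ↦ x^47 on (ℤ/61ℤ)^× is x ↦ x^23, because 47·23 = 1081 = 18·60 + 1 ≡ 1 (mod 60) and x^{60} = 1 for x ≠ 0 (Fermat). So h⁻¹(7) = 7^23 mod 61.
Repeated squaring mod 61: 7^1 ≡ 7, 7^2 ≡ 7² = 49, 7^4 ≡ 49² = 2401 ≡ 22, 7^8 ≡ 22² = 484 ≡ 57, 7^16 ≡ 57² = 3249 ≡ 16. Since 23 = 16 + 4 + 2 + 1, 7^23 ≡ 16·22·49·7: 16·22 = 352 ≡ 47, then 47·49 = 2303 ≡ 46, then 46·7 = 322 ≡ 17. So 7^23 ≡ 17 (mod 61).
Hence h⁻¹(7) = 17.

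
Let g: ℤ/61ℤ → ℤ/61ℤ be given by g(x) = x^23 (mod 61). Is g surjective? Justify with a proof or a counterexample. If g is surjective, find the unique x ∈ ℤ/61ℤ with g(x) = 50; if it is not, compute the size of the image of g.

11

Since 61 is prime, the nonzero elements of ℤ/61ℤ form a cyclic group of order 60.
As gcd(23, 60) = 1, raising to the 23rd power is a bijection on this group: if u^23 ≡ v^23 then (uv^{−1})^23 = 1, and the only element of order dividing gcd(23, 60) = 1 is 1, so u = v.
With g(0) = 0 this makes g injective on all of ℤ/61ℤ, hence bijective (finite equal-size domain and codomain). In particular g is surjective.
Since g is surjective, we find the preimage of 50. The inverse of x ↦ x^23 on (ℤ/61ℤ)^× is x ↦ x^47, because 23·47 = 1081 = 18·60 + 1 ≡ 1 (mod 60) and x^{60} = 1 for x ≠ 0 (Fermat). So g⁻¹(50) = 50^47 mod 61.
Repeated squaring mod 61: 50^1 ≡ 50, 50^2 ≡ 50² = 2500 ≡ 60, 50^4 ≡ 60² = 3600 ≡ 1, 50^8 ≡ 1² = 1, 50^16 ≡ 1² = 1, 50^32 ≡ 1² = 1. Since 47 = 32 + 8 + 4 + 2 + 1, 50^47 ≡ 1·1·1·60·50: 1·1 = 1, then 1·1 = 1, then 1·60 = 60, then 60·50 = 3000 ≡ 11. So 50^47 ≡ 11 (mod 61).
Hence g⁻¹(50) = 11.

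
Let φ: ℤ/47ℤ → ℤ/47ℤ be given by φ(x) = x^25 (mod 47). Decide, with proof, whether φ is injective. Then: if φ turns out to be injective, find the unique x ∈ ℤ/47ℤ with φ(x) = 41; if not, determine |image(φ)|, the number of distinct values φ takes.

Since 47 is prime, the nonzero elements of ℤ/47ℤ form a cyclic group of order 46.
As gcd(25, 46) = 1, raising to the 25th power is a bijection on this group: if s^25 ≡ t^25 then (st^{−1})^25 = 1, and the only element of order dividing gcd(25, 46) = 1 is 1, so s = t.
With φ(0) = 0 this makes φ injective on all of ℤ/47ℤ, hence bijective (finite equal-size domain and codomain). In particular φ is injective.
Since φ is injective, we find the preimage of 41. The inverse of x ↦ x^25 on (ℤ/47ℤ)^× is x ↦ x^35, because 25·35 = 875 = 19·46 + 1 ≡ 1 (mod 46) and x^{46} = 1 for x ≠ 0 (Fermat). So φ⁻¹(41) = 41^35 mod 47.
Repeated squaring mod 47: 41^1 ≡ 41, 41^2 ≡ 41² = 1681 ≡ 36, 41^4 ≡ 36² = 1296 ≡ 27, 41^8 ≡ 27² = 729 ≡ 24, 41^16 ≡ 24² = 576 ≡ 12, 41^32 ≡ 12² = 144 ≡ 3. Since 35 = 32 + 2 + 1, 41^35 ≡ 3·36·41: 3·36 = 108 ≡ 14, then 14·41 = 574 ≡ 10. So 41^35 ≡ 10 (mod 47).
Hence φ⁻¹(41) = 10.

10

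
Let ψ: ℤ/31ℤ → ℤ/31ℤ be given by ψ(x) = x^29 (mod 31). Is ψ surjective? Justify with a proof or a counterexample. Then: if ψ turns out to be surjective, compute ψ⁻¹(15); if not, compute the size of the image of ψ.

Since 31 is prime, the nonzero elements of ℤ/31ℤ form a cyclic group of order 30.
As gcd(29, 30) = 1, raising to the 29th power is a bijection on this group: if x_1^29 ≡ x_2^29 then (x_1x_2^{−1})^29 = 1, and the only element of order dividing gcd(29, 30) = 1 is 1, so x_1 = x_2.
With ψ(0) = 0 this makes ψ injective on all of ℤ/31ℤ, hence bijective (finite equal-size domain and codomain). In particular ψ is surjective.
Since ψ is surjective, we find the preimage of 15. The inverse of x ↦ x^29 on (ℤ/31ℤ)^× is x ↦ x^29, because 29·29 = 841 = 28·30 + 1 ≡ 1 (mod 30) and x^{30} = 1 for x ≠ 0 (Fermat). So ψ⁻¹(15) = 15^29 mod 31.
Repeated squaring mod 31: 15^1 ≡ 15, 15^2 ≡ 15² = 225 ≡ 8, 15^4 ≡ 8² = 64 ≡ 2, 15^8 ≡ 2² = 4, 15^16 ≡ 4² = 16. Since 29 = 16 + 8 + 4 + 1, 15^29 ≡ 16·4·2·15: 16·4 = 64 ≡ 2, then 2·2 = 4, then 4·15 = 60 ≡ 29. So 15^29 ≡ 29 (mod 31).
Hence ψ⁻¹(15) = 29.

29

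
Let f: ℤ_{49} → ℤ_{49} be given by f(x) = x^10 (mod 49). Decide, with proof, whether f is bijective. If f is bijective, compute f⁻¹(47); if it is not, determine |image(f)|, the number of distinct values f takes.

f(0) = 0^10 = 0.
f(7): Repeated squaring mod 49: 7^1 ≡ 7, 7^2 ≡ 7² = 49 ≡ 0, 7^4 ≡ 0² = 0, 7^8 ≡ 0² = 0. Since 10 = 8 + 2, 7^10 ≡ 0·0: 0·0 = 0. So 7^10 ≡ 0 (mod 49).
So f(0) = f(7) = 0 while 0 ≠ 7, therefore f is not injective, hence not bijective.
Since f is not bijective, we determine |image(f)|. Computing x^10 mod 49 for each x (by repeated squaring, reducing mod 49 at every step), the values f(0), f(1), …, f(48) are: 0, 1, 44, 4, 25, 23, 29, 0, 22, 16, 32, 46, 2, 8, 0, 43, 37, 11, 18, 30, 36, 0, 15, 9, 39, 39, 9, 15, 0, 36, 30, 18, 11, 37, 43, 0, 8, 2, 46, 32, 16, 22, 0, 29, 23, 25, 4, 44, 1.
The distinct values are {0, 1, 2, 4, 8, 9, 11, 15, 16, 18, 22, 23, 25, 29, 30, 32, 36, 37, 39, 43, 44, 46}; there are 22 of them.

22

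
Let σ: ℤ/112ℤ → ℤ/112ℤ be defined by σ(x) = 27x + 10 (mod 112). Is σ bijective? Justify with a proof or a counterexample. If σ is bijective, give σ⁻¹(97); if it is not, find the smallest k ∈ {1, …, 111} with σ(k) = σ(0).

By definition, σ is injective when σ(x_1) = σ(x_2) forces x_1 = x_2.
If σ(x_1) = σ(x_2), then 27x_1 ≡ 27x_2 (mod 112). Because gcd(27, 112) = 1, we may cancel 27 to get x_1 ≡ x_2 (mod 112).
We now compute 27⁻¹ mod 112 explicitly. Euclid's algorithm: 112 = 4·27 + 4, 27 = 6·4 + 3, 4 = 1·3 + 1; back-substituting gives 1 = 83·27 − 20·112, so 27⁻¹ ≡ 83 (mod 112).
Then y ↦ 83(y − 10) is a two-sided inverse to σ, so every y ∈ ℤ/112ℤ has a preimage.
So σ is bijective.
Since σ is bijective, we find σ⁻¹(97): we need 27x ≡ 97 − 10 ≡ 87 (mod 112). Using 27⁻¹ = 83: x ≡ 83·87 = 7221 = 64·112 + 53, so x = 53.
Check: σ(53) = 27·53 + 10 = 1441 = 12·112 + 97 ≡ 97 (mod 112).

53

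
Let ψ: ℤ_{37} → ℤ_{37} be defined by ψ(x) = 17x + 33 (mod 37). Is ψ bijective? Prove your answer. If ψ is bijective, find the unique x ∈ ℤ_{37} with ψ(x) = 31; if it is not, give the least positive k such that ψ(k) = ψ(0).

If ψ(u) = ψ(v), then 17u ≡ 17v (mod 37). Because gcd(17, 37) = 1, we may cancel 17 to get u ≡ v (mod 37).
We now compute 17⁻¹ mod 37 explicitly. Euclid's algorithm: 37 = 2·17 + 3, 17 = 5·3 + 2, 3 = 1·2 + 1; back-substituting gives 1 = 24·17 − 11·37, so 17⁻¹ ≡ 24 (mod 37).
Then y ↦ 24(y − 33) is a two-sided inverse to ψ, so every y ∈ ℤ_{37} has a preimage.
Thus ψ is bijective.
Since ψ is bijective, we compute ψ⁻¹(31): solve 17x + 33 ≡ 31 (mod 37), i.e. 17x ≡ 35 (mod 37).
Multiplying by 17⁻¹ = 24 gives x ≡ 24·35 = 840 = 22·37 + 26 ≡ 26 (mod 37).
Check: ψ(26) = 17·26 + 33 = 475 = 12·37 + 31 ≡ 31 (mod 37).

26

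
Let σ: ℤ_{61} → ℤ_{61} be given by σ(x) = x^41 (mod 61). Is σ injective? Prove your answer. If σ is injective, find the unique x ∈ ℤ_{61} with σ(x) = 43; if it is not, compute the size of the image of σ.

Since 61 is prime, the nonzero elements of ℤ_{61} form a cyclic group of order 60.
As gcd(41, 60) = 1, raising to the 41st power is a bijection on this group: if u^41 ≡ v^41 then (uv^{−1})^41 = 1, and the only element of order dividing gcd(41, 60) = 1 is 1, so u = v.
With σ(0) = 0 this makes σ injective on all of ℤ_{61}, hence bijective (finite equal-size domain and codomain). In particular σ is injective.
Since σ is injective, we find the preimage of 43. The inverse of x ↦ x^41 on (ℤ_{61})^× is x ↦ x^41, because 41·41 = 1681 = 28·60 + 1 ≡ 1 (mod 60) and x^{60} = 1 for x ≠ 0 (Fermat). So σ⁻¹(43) = 43^41 mod 61.
Repeated squaring mod 61: 43^1 ≡ 43, 43^2 ≡ 43² = 1849 ≡ 19, 43^4 ≡ 19² = 361 ≡ 56, 43^8 ≡ 56² = 3136 ≡ 25, 43^16 ≡ 25² = 625 ≡ 15, 43^32 ≡ 15² = 225 ≡ 42. Since 41 = 32 + 8 + 1, 43^41 ≡ 42·25·43: 42·25 = 1050 ≡ 13, then 13·43 = 559 ≡ 10. So 43^41 ≡ 10 (mod 61).
Hence σ⁻¹(43) = 10.

10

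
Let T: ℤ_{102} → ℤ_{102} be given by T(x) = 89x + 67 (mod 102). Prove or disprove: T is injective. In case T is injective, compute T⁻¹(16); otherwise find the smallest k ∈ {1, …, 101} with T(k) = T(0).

By definition, injectivity means: for all s, t in the domain, T(s) = T(t) implies s = t.
Suppose T(s) = T(t) in ℤ_{102}. Then 89s + 67 ≡ 89t + 67 (mod 102), therefore 89(s − t) ≡ 0 (mod 102).
Since gcd(89, 102) = 1, 89 is invertible modulo 102, therefore s − t ≡ 0 (mod 102), i.e. s = t.
Hence T is injective.
We now compute 89⁻¹ mod 102 explicitly. Euclid's algorithm: 102 = 1·89 + 13, 89 = 6·13 + 11, 13 = 1·11 + 2, 11 = 5·2 + 1; back-substituting gives 1 = 47·89 − 41·102, so 89⁻¹ ≡ 47 (mod 102).
Since T is injective, we compute T⁻¹(16): solve 89x + 67 ≡ 16 (mod 102), i.e. 89x ≡ 51 (mod 102).
Multiplying by 89⁻¹ = 47 gives x ≡ 47·51 = 2397 = 23·102 + 51 ≡ 51 (mod 102).
Check: T(51) = 89·51 + 67 = 4606 = 45·102 + 16 ≡ 16 (mod 102).

51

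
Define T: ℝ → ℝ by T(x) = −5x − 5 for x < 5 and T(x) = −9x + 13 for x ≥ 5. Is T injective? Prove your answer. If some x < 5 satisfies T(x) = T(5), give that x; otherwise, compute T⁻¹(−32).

5

Both pieces are strictly decreasing (slopes −5 and −9), so each is injective on its own interval.
The left piece maps (−∞, 5) onto (−30, ∞); the right piece maps [5, ∞) onto (−∞, −32].
These images are disjoint, so no value is attained by both pieces. Therefore T is injective.
Because the two images are disjoint, no x < 5 has T(x) = T(5), so we compute T⁻¹(−32): −32 lies in (−∞, −32], so solve −9x + 13 = −32: x = (−32 − 13)/(−9) = 5.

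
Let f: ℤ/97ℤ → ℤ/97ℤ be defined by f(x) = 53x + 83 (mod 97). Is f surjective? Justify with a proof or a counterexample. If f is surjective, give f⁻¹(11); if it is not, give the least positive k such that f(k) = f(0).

Recall: surjectivity means every element of the codomain has a preimage under f.
Since gcd(53, 97) = 1, 53 is invertible modulo 97. Euclid's algorithm: 97 = 1·53 + 44, 53 = 1·44 + 9, 44 = 4·9 + 8, 9 = 1·8 + 1; back-substituting gives 1 = 11·53 − 6·97, so 53⁻¹ ≡ 11 (mod 97).
For any y ∈ ℤ/97ℤ, x = 11(y − 83) mod 97 satisfies f(x) = 53·11(y − 83) + 83 ≡ y (since 53·11 ≡ 1 mod 97). So every y has a preimage.
Therefore f is surjective.
Since f is surjective, we compute f⁻¹(11): solve 53x + 83 ≡ 11 (mod 97), i.e. 53x ≡ 25 (mod 97).
Multiplying by 53⁻¹ = 11 gives x ≡ 11·25 = 275 = 2·97 + 81 ≡ 81 (mod 97).
Check: f(81) = 53·81 + 83 = 4376 = 45·97 + 11 ≡ 11 (mod 97).

81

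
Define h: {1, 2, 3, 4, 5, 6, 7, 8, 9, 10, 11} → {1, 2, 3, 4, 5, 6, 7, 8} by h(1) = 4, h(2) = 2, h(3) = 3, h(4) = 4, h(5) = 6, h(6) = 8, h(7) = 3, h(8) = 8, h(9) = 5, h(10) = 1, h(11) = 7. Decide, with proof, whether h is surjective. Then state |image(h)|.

Every element of the codomain has a preimage: 1 = h(10), 2 = h(2), 3 = h(3), 4 = h(1), 5 = h(9), 6 = h(5), 7 = h(11), 8 = h(6).
Therefore h is surjective.
The image of h is {1, 2, 3, 4, 5, 6, 7, 8}, which has 8 elements.

8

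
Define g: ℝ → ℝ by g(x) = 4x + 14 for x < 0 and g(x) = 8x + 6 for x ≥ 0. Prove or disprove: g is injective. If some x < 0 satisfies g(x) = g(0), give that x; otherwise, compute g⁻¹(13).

Both pieces are strictly increasing (slopes 4 and 8), so each is injective on its own interval.
The left piece maps (−∞, 0) onto (−∞, 14); the right piece maps [0, ∞) onto [6, ∞).
These images overlap. In particular g(0) = 6 (right piece), and solving 4x + 14 = 6 on the left piece gives x = −2 < 0.
So g(−2) = g(0) with −2 ≠ 0, and g is not injective. This x = −2 is the requested value below 0.

-2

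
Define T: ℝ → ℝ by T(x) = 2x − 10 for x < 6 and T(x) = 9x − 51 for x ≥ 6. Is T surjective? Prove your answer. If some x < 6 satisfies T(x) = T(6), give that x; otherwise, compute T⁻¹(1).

Both pieces are strictly increasing (slopes 2 and 9), so each is injective on its own interval.
The left piece maps (−∞, 6) onto (−∞, 2); the right piece maps [6, ∞) onto [3, ∞).
The union (−∞, 2) ∪ [3, ∞) omits the interval between 2 and 3; in particular 2 has no preimage. So T is not surjective.
Because the two images are disjoint, no x < 6 has T(x) = T(6), so we compute T⁻¹(1): 1 lies in (−∞, 2), so solve 2x − 10 = 1: x = (1 + 10)/2 = 11/2.

11/2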